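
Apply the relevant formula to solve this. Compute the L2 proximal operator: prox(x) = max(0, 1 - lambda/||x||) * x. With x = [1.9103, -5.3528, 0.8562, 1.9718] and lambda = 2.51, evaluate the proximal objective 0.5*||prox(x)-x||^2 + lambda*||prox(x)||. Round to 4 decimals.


Step 1: Compute ||x||.
||x|| = 6.0764
Step 2: Compute scaling factor.
scale = max(0, 1 - 2.51/6.0764) = 0.5869
Step 3: prox(x) = [1.1212, -3.1417, 0.5025, 1.1573]
||prox(x)|| = 3.5664
Step 4: Proximal objective.
0.5*||prox-x||^2 = 3.1501
lambda*||prox|| = 8.9517
Total = 12.1017


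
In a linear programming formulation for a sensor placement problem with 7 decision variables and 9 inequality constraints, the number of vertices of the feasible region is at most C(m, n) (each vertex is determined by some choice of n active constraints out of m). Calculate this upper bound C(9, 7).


Each vertex corresponds to some choice of n active constraints out of m, so the number of vertices is at most C(m, n) = m! / (n!(m-n)!).
m = 9, n = 7
Numerator: 9 * 8 * 7 * 6 * 5 * 4 * 3
Denominator: 7! = 5040
C(9, 7) = 36


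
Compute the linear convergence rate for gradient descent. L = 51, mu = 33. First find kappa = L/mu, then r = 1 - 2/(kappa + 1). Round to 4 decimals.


Step 1: Compute the condition number.
kappa = L/mu = 51/33 = 1.5455
Step 2: Compute the convergence rate.
r = 1 - 2/(kappa + 1) = 1 - 2*mu/(L + mu) = (L - mu)/(L + mu) = 18/84 = 0.2143


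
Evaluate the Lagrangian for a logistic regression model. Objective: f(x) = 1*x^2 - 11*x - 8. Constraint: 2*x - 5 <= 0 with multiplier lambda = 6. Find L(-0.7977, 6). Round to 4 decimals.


Step 1: Evaluate f(x).
f(-0.7977) = 1*(-0.7977)^2 - 11*(-0.7977) - 8 = 1.411
Step 2: Evaluate g(x).
g(-0.7977) = 2*-0.7977 - 5 = -6.5954
Step 3: Compute Lagrangian.
L = 1.411 + 6*-6.5954 = -38.1614


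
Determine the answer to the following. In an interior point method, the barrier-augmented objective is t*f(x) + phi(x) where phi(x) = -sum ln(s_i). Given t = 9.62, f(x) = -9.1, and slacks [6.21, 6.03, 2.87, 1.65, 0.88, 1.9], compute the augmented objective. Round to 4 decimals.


Step 1: Compute log-barrier.
ln values: [1.8262, 1.7967, 1.0543, 0.5008, -0.1278, 0.6419]
phi = -(1.8262 + 1.7967 + 1.0543 + 0.5008 - 0.1278 + 0.6419) = -5.692
Step 2: Compute augmented objective.
t*f(x) = 9.62*-9.1 = -87.542
Total = -87.542 - 5.692 = -93.234


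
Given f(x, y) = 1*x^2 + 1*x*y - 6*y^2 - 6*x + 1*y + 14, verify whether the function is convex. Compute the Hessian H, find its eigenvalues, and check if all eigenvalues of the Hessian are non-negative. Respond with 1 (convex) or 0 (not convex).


The Hessian of f(x,y) = 1*x^2 + 1*x*y - 6*y^2 - 6*x + 1*y + 14 is:
H = [[2, 1], [1, -12]]
Trace = 2 - 12 = -10
Determinant = 2*-12 - (1)^2 = -25
Discriminant = (-10)^2 - 4*-25 = 200.0
Eigenvalues: lambda_1 = -12.0711, lambda_2 = 2.0711
The function is not convex.

0


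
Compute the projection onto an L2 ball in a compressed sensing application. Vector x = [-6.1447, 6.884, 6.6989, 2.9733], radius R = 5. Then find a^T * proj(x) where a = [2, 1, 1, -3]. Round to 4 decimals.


Step 1: Compute ||x|| (intermediates to 6 decimals).
||x|| = sqrt((-6.1447)^2 + 6.884^2 + 6.6989^2 + 2.9733^2) = 11.783996
Step 2: Project.
Since ||x|| > R, scale = R/||x|| = 5/11.783996 = 0.424304, proj(x) = scale * x
proj(x) = [-2.607221, 2.920909, 2.84237, 1.261583]
Step 3: Dot product.
a^T * proj(x) = 2*(-2.607221) + 1*2.920909 + 1*2.84237 - 3*1.261583 = -3.2359


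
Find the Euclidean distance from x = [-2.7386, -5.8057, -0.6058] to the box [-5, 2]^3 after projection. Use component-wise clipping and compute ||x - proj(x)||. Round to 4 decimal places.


Project each component onto [-5, 2].
clip(-2.7386) = -2.7386, clip(-5.8057) = -5.0, clip(-0.6058) = -0.6058
Projection = [-2.7386, -5.0, -0.6058]
Squared diffs: [0.0, 0.6492, 0.0]
Distance = sqrt(0.6492) = 0.8057


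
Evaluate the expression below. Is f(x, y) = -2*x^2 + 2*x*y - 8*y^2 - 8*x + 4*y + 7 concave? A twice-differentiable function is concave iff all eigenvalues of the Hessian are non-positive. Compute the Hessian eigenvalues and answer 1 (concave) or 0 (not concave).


The Hessian of f(x,y) = -2*x^2 + 2*x*y - 8*y^2 - 8*x + 4*y + 7 is:
H = [[-4, 2], [2, -16]]
Trace = -4 - 16 = -20
Determinant = -4*-16 - (2)^2 = 60
Discriminant = (-20)^2 - 4*60 = 160.0
Eigenvalues: lambda_1 = -16.3246, lambda_2 = -3.6754
The function is concave.

1


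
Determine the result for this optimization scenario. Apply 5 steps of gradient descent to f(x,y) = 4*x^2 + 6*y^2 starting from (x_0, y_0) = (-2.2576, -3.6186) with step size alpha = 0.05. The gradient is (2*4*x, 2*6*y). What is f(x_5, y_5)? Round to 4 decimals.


Gradient descent on f(x,y) = 4*x^2 + 6*y^2.
Starting point: (-2.2576, -3.6186), alpha = 0.05
Step 1: grad_x = 2*4*-2.2576 = -18.0608, grad_y = 2*6*-3.6186 = -43.4232
  x_1 = -2.2576 - 0.05*-18.0608 = -1.3546
  y_1 = -3.6186 - 0.05*-43.4232 = -1.4474
Step 2: grad_x = 2*4*-1.3546 = -10.8365, grad_y = 2*6*-1.4474 = -17.3693
  x_2 = -1.3546 - 0.05*-10.8365 = -0.8127
  y_2 = -1.4474 - 0.05*-17.3693 = -0.579
Step 3: grad_x = 2*4*-0.8127 = -6.5019, grad_y = 2*6*-0.579 = -6.9477
  x_3 = -0.8127 - 0.05*-6.5019 = -0.4876
  y_3 = -0.579 - 0.05*-6.9477 = -0.2316
Step 4: grad_x = 2*4*-0.4876 = -3.9011, grad_y = 2*6*-0.2316 = -2.7791
  x_4 = -0.4876 - 0.05*-3.9011 = -0.2926
  y_4 = -0.2316 - 0.05*-2.7791 = -0.0926
Step 5: grad_x = 2*4*-0.2926 = -2.3407, grad_y = 2*6*-0.0926 = -1.1116
  x_5 = -0.2926 - 0.05*-2.3407 = -0.1756
  y_5 = -0.0926 - 0.05*-1.1116 = -0.0371
f(-0.1756, -0.0371) = 4*(-0.1756)^2 + 6*(-0.0371)^2 = 0.1315


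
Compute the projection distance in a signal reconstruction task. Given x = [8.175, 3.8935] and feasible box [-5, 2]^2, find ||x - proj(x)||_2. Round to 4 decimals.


Project each component onto [-5, 2].
clip(8.175) = 2.0, clip(3.8935) = 2.0
Projection = [2.0, 2.0]
Squared diffs: [38.1306, 3.5853]
Distance = sqrt(41.7159) = 6.4588


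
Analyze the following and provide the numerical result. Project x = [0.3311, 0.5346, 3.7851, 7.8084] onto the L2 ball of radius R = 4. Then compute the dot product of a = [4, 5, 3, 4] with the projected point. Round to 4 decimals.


Step 1: Compute ||x|| (intermediates to 6 decimals).
||x|| = sqrt(0.3311^2 + 0.5346^2 + 3.7851^2 + 7.8084^2) = 8.700202
Step 2: Project.
Since ||x|| > R, scale = R/||x|| = 4/8.700202 = 0.459759, proj(x) = scale * x
proj(x) = [0.152226, 0.245787, 1.740234, 3.589982]
Step 3: Dot product.
a^T * proj(x) = 4*0.152226 + 5*0.245787 + 3*1.740234 + 4*3.589982 = 21.4185


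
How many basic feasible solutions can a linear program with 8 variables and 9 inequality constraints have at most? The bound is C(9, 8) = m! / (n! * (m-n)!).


Each vertex corresponds to some choice of n active constraints out of m, so the number of vertices is at most C(m, n) = m! / (n!(m-n)!).
m = 9, n = 8
Numerator: 9 * 8 * 7 * 6 * 5 * 4 * 3 * 2
Denominator: 8! = 40320
C(9, 8) = 9


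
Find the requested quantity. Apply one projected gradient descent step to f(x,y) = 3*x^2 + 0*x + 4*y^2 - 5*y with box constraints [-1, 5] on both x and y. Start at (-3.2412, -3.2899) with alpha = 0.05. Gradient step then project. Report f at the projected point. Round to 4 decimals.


Step 1: Compute gradient at (-3.2412, -3.2899).
grad_x = 2*3*-3.2412 + 0 = -19.4472
grad_y = 2*4*-3.2899 - 5 = -31.3192
Step 2: Gradient step.
x_raw = -3.2412 - 0.05*-19.4472 = -2.2688
y_raw = -3.2899 - 0.05*-31.3192 = -1.7239
Step 3: Project onto [-1, 5].
x_proj = clip(-2.2688) = -1.0
y_proj = clip(-1.7239) = -1.0
Step 4: Evaluate f.
f(-1.0, -1.0) = 12.0


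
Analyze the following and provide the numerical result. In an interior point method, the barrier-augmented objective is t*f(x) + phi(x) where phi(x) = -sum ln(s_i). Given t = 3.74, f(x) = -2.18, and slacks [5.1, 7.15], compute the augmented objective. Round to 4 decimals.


Step 1: Compute log-barrier.
ln values: [1.6292, 1.9671]
phi = -(1.6292 + 1.9671) = -3.5964
Step 2: Compute augmented objective.
t*f(x) = 3.74*-2.18 = -8.1532
Total = -8.1532 - 3.5964 = -11.7496


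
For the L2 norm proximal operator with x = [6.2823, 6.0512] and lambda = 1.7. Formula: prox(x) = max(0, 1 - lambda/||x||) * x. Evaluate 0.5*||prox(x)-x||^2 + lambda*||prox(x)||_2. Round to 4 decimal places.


Step 1: Compute ||x||.
||x|| = 8.7226
Step 2: Compute scaling factor.
scale = max(0, 1 - 1.7/8.7226) = 0.8051
Step 3: prox(x) = [5.0579, 4.8718]
||prox(x)|| = 7.0226
Step 4: Proximal objective.
0.5*||prox-x||^2 = 1.445
lambda*||prox|| = 11.9384
Total = 13.3835


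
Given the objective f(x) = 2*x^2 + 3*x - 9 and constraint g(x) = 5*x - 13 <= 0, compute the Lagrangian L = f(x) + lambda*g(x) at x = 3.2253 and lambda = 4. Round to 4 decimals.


Step 1: Evaluate f(x).
f(3.2253) = 2*3.2253^2 + 3*3.2253 - 9 = 21.481
Step 2: Evaluate g(x).
g(3.2253) = 5*3.2253 - 13 = 3.1265
Step 3: Compute Lagrangian.
L = 21.481 + 4*3.1265 = 33.987


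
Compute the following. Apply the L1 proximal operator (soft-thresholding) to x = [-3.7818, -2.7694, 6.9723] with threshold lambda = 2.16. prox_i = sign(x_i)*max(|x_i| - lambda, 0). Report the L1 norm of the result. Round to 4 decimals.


Soft-thresholding with lambda = 2.16:
prox(-3.7818) = sign(-3.7818)*max(|-3.7818| - 2.16, 0) = -1.6218
prox(-2.7694) = sign(-2.7694)*max(|-2.7694| - 2.16, 0) = -0.6094
prox(6.9723) = sign(6.9723)*max(|6.9723| - 2.16, 0) = 4.8123
prox(x) = [-1.6218, -0.6094, 4.8123]
||prox(x)||_1 = 1.6218 + 0.6094 + 4.8123 = 7.0435


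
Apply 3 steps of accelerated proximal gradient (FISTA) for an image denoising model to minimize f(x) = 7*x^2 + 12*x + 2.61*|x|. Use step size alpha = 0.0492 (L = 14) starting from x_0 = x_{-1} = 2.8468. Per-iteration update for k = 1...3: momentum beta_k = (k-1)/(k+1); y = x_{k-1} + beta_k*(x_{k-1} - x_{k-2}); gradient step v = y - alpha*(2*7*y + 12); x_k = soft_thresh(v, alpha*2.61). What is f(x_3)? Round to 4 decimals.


FISTA on f(x) = 7*x^2 + 12*x + 2.61*|x|
L = 14, alpha = 0.0492
Iteration 1: beta = 0.0, y = 2.8468 + 0.0*(2.8468 - 2.8468) = 2.8468
  grad(y) = 51.8552, v = y - alpha*grad = 0.2955
  prox(v) = soft_thresh(0.2955, 0.1284) = 0.1671
Iteration 2: beta = 0.3333, y = 0.1671 + 0.3333*(0.1671 - 2.8468) = -0.7261
  grad(y) = 1.8344, v = y - alpha*grad = -0.8164
  prox(v) = soft_thresh(-0.8164, 0.1284) = -0.688
Iteration 3: beta = 0.5, y = -0.688 + 0.5*(-0.688 - 0.1671) = -1.1155
  grad(y) = -3.6169, v = y - alpha*grad = -0.9375
  prox(v) = soft_thresh(-0.9375, 0.1284) = -0.8091
f(x_3) = 7*(-0.8091)^2 + 12*(-0.8091) + 2.61*|-0.8091| = -3.0149


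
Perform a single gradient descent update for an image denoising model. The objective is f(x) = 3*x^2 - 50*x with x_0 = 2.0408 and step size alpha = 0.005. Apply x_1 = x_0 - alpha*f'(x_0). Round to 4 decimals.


We compute the gradient at x_0 and apply the update.
f'(x) = 6*x - 50
f'(2.0408) = 6*2.0408 - 50 = -37.7552
x_1 = 2.0408 - 0.005*-37.7552 = 2.2296


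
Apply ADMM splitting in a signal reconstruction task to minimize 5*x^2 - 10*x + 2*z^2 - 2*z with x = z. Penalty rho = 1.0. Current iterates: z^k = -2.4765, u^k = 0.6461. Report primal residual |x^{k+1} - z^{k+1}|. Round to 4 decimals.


ADMM iteration with rho = 1.0, z^k = -2.4765, u^k = 0.6461
Step 1: x-update.
Minimize 5*x^2 - 10*x + (1.0/2)*(x + 2.4765 + 0.6461)^2
FOC: (2*5 + 1.0)*x = 10 + 1.0*(-2.4765 - 0.6461)
x^{k+1} = 0.6252
Step 2: z-update.
Minimize 2*z^2 - 2*z + (1.0/2)*(0.6252 - z + 0.6461)^2
FOC: (2*2 + 1.0)*z = 2 + 1.0*(0.6252 + 0.6461)
z^{k+1} = 0.6543
Step 3: u-update.
u^{k+1} = 0.6461 + 0.6252 - 0.6543 = 0.6171
Step 4: Primal residual = |0.6252 - 0.6543| = 0.029


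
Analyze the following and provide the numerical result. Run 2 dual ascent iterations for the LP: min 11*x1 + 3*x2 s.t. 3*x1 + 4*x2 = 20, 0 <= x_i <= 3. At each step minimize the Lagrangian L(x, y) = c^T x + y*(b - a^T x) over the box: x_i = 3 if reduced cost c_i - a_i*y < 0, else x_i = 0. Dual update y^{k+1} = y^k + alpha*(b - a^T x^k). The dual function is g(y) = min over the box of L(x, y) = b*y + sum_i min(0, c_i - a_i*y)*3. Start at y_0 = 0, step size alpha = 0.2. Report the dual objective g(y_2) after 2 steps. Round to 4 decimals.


Dual ascent for LP: min 11*x1 + 3*x2, 3*x1 + 4*x2 = 20, 0 <= x_i <= 3
Step 1: y^k = 0.0, reduced costs: (11.0, 3.0)
  x^k = (0.0, 0.0), subgradient = b - a^T x = 20.0
  y^{k+1} = 0.0 + 0.2*20.0 = 4.0
Step 2: y^k = 4.0, reduced costs: (-1.0, -13.0)
  x^k = (3.0, 3.0), subgradient = b - a^T x = -1.0
  y^{k+1} = 4.0 + 0.2*-1.0 = 3.8
Dual objective at y_2 = 3.8: reduced costs (-0.4, -12.2), box minimizer x = (3.0, 3.0)
g(y_2) = b*y + (c1 - a1*y)*x1 + (c2 - a2*y)*x2 = 20*3.8 + (-0.4)*3.0 + (-12.2)*3.0 = 76.0 - 1.2 - 36.6 = 38.2


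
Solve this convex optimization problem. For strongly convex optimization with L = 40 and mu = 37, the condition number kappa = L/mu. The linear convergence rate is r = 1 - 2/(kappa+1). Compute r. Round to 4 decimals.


Step 1: Compute the condition number.
kappa = L/mu = 40/37 = 1.0811
Step 2: Compute the convergence rate.
r = 1 - 2/(kappa + 1) = 1 - 2*mu/(L + mu) = (L - mu)/(L + mu) = 3/77 = 0.039


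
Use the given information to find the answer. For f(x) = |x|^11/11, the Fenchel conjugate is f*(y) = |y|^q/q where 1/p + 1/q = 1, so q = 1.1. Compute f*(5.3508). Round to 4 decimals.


The conjugate exponent q satisfies 1/p + 1/q = 1.
p = 11, so q = 11/(11 - 1) = 1.1
|y|^q = 5.3508^1.1 = 6.3279
f*(5.3508) = 6.3279 / 1.1 = 5.7526


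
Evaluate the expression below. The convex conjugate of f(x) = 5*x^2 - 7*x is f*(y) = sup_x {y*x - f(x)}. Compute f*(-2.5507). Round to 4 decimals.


f*(y) = sup_x {y*x - a*x^2 - b*x} = sup_x {(y-b)*x - a*x^2}
FOC: (y - b) - 2a*x = 0 => x* = (y - b)/(2a)
x* = (-2.5507 + 7)/(2*5) = 0.4449
f*(-2.5507) = (y-b)^2/(4a) = (-2.5507 + 7)^2/(4*5)
= 19.7963/20 = 0.9898


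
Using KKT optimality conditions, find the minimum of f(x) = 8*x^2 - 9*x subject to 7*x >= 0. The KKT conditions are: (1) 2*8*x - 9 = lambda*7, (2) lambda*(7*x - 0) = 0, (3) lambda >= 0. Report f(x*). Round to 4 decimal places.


Step 1: Try lambda = 0 (constraint inactive).
Stationarity: 2*8*x - 9 = 0
x* = 9/(2*8) = 0.5625
Check constraint: 7*0.5625 = 3.9375 >= 0 -- satisfied.
Step 2: Compute optimal value.
f(x*) = 8*0.5625^2 - 9*0.5625 = -2.5313


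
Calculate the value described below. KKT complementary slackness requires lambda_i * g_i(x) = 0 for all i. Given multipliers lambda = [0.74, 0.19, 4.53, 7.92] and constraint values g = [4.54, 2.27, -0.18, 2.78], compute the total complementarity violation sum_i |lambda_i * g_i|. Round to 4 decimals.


KKT complementary slackness check:
lambda_1 * g_1 = 0.74 * 4.54 = 3.3596
lambda_2 * g_2 = 0.19 * 2.27 = 0.4313
lambda_3 * g_3 = 4.53 * -0.18 = -0.8154
lambda_4 * g_4 = 7.92 * 2.78 = 22.0176
Total violation = 3.3596 + 0.4313 + 0.8154 + 22.0176 = 26.6239


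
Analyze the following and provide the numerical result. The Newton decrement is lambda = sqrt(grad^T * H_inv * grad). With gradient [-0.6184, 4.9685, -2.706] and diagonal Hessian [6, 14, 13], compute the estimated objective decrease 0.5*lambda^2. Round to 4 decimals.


Step 1: H is diagonal, so H^(-1) * g = [-0.1031, 0.3549, -0.2082].
Step 2: g^T H^(-1) g = sum_i g_i^2 / H_ii
  = (-0.6184)^2/6 + (4.9685)^2/14 + (-2.706)^2/13
  = 0.0637 + 1.7633 + 0.5633 = 2.3903
Step 3: Objective decrease = 0.5 * g^T H^(-1) g = 1.1951


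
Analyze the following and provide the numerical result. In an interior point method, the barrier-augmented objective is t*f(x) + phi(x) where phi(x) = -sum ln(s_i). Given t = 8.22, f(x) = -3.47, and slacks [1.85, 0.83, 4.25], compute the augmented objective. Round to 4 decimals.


Step 1: Compute log-barrier.
ln values: [0.6152, -0.1863, 1.4469]
phi = -(0.6152 - 0.1863 + 1.4469) = -1.8758
Step 2: Compute augmented objective.
t*f(x) = 8.22*-3.47 = -28.5234
Total = -28.5234 - 1.8758 = -30.3992


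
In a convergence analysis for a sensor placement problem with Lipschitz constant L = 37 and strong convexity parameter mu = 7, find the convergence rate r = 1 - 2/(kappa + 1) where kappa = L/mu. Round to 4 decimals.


Step 1: Compute the condition number.
kappa = L/mu = 37/7 = 5.2857
Step 2: Compute the convergence rate.
r = 1 - 2/(kappa + 1) = 1 - 2*mu/(L + mu) = (L - mu)/(L + mu) = 30/44 = 0.6818


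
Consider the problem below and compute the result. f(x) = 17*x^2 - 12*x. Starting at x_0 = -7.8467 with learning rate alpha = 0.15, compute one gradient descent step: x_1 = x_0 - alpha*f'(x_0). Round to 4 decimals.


We compute the gradient at x_0 and apply the update.
f'(x) = 34*x - 12
f'(-7.8467) = 34*-7.8467 - 12 = -278.7878
x_1 = -7.8467 - 0.15*-278.7878 = 33.9715


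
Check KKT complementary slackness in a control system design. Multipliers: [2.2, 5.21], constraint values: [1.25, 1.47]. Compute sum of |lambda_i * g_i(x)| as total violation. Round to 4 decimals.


KKT complementary slackness check:
lambda_1 * g_1 = 2.2 * 1.25 = 2.75
lambda_2 * g_2 = 5.21 * 1.47 = 7.6587
Total violation = 2.75 + 7.6587 = 10.4087


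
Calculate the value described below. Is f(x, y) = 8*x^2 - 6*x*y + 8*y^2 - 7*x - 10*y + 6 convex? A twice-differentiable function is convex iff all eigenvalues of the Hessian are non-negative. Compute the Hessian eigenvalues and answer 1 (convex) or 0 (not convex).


The Hessian of f(x,y) = 8*x^2 - 6*x*y + 8*y^2 - 7*x - 10*y + 6 is:
H = [[16, -6], [-6, 16]]
Trace = 16 + 16 = 32
Determinant = 16*16 - (-6)^2 = 220
Discriminant = (32)^2 - 4*220 = 144.0
Eigenvalues: lambda_1 = 10.0, lambda_2 = 22.0
The function is convex.

1


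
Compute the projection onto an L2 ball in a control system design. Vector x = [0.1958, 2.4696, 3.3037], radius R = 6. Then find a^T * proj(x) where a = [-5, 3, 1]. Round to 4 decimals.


Step 1: Compute ||x|| (intermediates to 6 decimals).
||x|| = sqrt(0.1958^2 + 2.4696^2 + 3.3037^2) = 4.12937
Step 2: Project.
Since ||x|| <= R, proj = x (no scaling needed).
proj(x) = [0.1958, 2.4696, 3.3037]
Step 3: Dot product.
a^T * proj(x) = -5*0.1958 + 3*2.4696 + 1*3.3037 = 9.7335


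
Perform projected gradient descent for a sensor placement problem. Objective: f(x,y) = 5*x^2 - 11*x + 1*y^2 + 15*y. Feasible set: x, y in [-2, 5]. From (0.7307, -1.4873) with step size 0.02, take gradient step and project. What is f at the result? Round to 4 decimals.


Step 1: Compute gradient at (0.7307, -1.4873).
grad_x = 2*5*0.7307 - 11 = -3.693
grad_y = 2*1*-1.4873 + 15 = 12.0254
Step 2: Gradient step.
x_raw = 0.7307 - 0.02*-3.693 = 0.8046
y_raw = -1.4873 - 0.02*12.0254 = -1.7278
Step 3: Project onto [-2, 5].
x_proj = clip(0.8046) = 0.8046
y_proj = clip(-1.7278) = -1.7278
Step 4: Evaluate f.
f(0.8046, -1.7278) = -28.5454


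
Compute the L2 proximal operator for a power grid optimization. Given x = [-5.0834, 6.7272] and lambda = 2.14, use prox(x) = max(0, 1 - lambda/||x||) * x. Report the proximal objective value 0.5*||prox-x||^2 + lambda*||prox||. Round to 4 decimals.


Step 1: Compute ||x||.
||x|| = 8.4319
Step 2: Compute scaling factor.
scale = max(0, 1 - 2.14/8.4319) = 0.7462
Step 3: prox(x) = [-3.7932, 5.0198]
||prox(x)|| = 6.2919
Step 4: Proximal objective.
0.5*||prox-x||^2 = 2.2898
lambda*||prox|| = 13.4647
Total = 15.7544


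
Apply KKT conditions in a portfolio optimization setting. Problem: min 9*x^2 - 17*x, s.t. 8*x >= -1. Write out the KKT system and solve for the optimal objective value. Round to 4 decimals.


Step 1: Try lambda = 0 (constraint inactive).
Stationarity: 2*9*x - 17 = 0
x* = 17/(2*9) = 17/18 = 0.9444 (rounded; the exact value 17/18 is used below)
Check constraint: 8*0.9444 = 7.5552 >= -1 -- satisfied.
Step 2: Compute optimal value.
f(x*) = 9*(17/18)^2 - 17*(17/18) = -8.0278


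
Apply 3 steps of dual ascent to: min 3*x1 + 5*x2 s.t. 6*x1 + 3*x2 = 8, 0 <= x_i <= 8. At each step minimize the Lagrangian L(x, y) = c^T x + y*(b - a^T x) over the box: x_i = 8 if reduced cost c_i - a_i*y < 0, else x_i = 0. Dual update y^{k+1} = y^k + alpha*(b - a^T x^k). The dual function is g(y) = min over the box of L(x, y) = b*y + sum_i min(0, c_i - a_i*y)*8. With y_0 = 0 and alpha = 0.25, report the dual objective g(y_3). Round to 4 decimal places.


Dual ascent for LP: min 3*x1 + 5*x2, 6*x1 + 3*x2 = 8, 0 <= x_i <= 8
Step 1: y^k = 0.0, reduced costs: (3.0, 5.0)
  x^k = (0.0, 0.0), subgradient = b - a^T x = 8.0
  y^{k+1} = 0.0 + 0.25*8.0 = 2.0
Step 2: y^k = 2.0, reduced costs: (-9.0, -1.0)
  x^k = (8.0, 8.0), subgradient = b - a^T x = -64.0
  y^{k+1} = 2.0 + 0.25*-64.0 = -14.0
Step 3: y^k = -14.0, reduced costs: (87.0, 47.0)
  x^k = (0.0, 0.0), subgradient = b - a^T x = 8.0
  y^{k+1} = -14.0 + 0.25*8.0 = -12.0
Dual objective at y_3 = -12.0: reduced costs (75.0, 41.0), box minimizer x = (0.0, 0.0)
g(y_3) = b*y + (c1 - a1*y)*x1 + (c2 - a2*y)*x2 = 8*(-12.0) + 75.0*0.0 + 41.0*0.0 = -96.0 + 0.0 + 0.0 = -96.0


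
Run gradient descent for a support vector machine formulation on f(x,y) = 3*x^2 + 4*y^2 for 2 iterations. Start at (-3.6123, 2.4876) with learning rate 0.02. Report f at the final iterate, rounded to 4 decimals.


Gradient descent on f(x,y) = 3*x^2 + 4*y^2.
Starting point: (-3.6123, 2.4876), alpha = 0.02
Step 1: grad_x = 2*3*-3.6123 = -21.6738, grad_y = 2*4*2.4876 = 19.9008
  x_1 = -3.6123 - 0.02*-21.6738 = -3.1788
  y_1 = 2.4876 - 0.02*19.9008 = 2.0896
Step 2: grad_x = 2*3*-3.1788 = -19.0729, grad_y = 2*4*2.0896 = 16.7167
  x_2 = -3.1788 - 0.02*-19.0729 = -2.7974
  y_2 = 2.0896 - 0.02*16.7167 = 1.7553
f(-2.7974, 1.7553) = 3*(-2.7974)^2 + 4*1.7553^2 = 35.7994


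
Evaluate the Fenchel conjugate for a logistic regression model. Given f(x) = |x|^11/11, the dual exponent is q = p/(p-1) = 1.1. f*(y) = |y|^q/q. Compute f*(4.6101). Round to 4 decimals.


The conjugate exponent q satisfies 1/p + 1/q = 1.
p = 11, so q = 11/(11 - 1) = 1.1
|y|^q = 4.6101^1.1 = 5.3713
f*(4.6101) = 5.3713 / 1.1 = 4.883


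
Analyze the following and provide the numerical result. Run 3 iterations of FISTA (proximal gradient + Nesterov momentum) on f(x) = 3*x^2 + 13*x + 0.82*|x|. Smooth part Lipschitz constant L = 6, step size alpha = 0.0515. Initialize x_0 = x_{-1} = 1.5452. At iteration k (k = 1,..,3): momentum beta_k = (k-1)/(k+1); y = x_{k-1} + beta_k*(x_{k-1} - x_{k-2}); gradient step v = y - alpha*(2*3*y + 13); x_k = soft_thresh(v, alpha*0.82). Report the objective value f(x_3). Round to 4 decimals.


FISTA on f(x) = 3*x^2 + 13*x + 0.82*|x|
L = 6, alpha = 0.0515
Iteration 1: beta = 0.0, y = 1.5452 + 0.0*(1.5452 - 1.5452) = 1.5452
  grad(y) = 22.2712, v = y - alpha*grad = 0.3982
  prox(v) = soft_thresh(0.3982, 0.0422) = 0.356
Iteration 2: beta = 0.3333, y = 0.356 + 0.3333*(0.356 - 1.5452) = -0.0404
  grad(y) = 12.7576, v = y - alpha*grad = -0.6974
  prox(v) = soft_thresh(-0.6974, 0.0422) = -0.6552
Iteration 3: beta = 0.5, y = -0.6552 + 0.5*(-0.6552 - 0.356) = -1.1608
  grad(y) = 6.0353, v = y - alpha*grad = -1.4716
  prox(v) = soft_thresh(-1.4716, 0.0422) = -1.4294
f(x_3) = 3*(-1.4294)^2 + 13*(-1.4294) + 0.82*|-1.4294| = -11.2804


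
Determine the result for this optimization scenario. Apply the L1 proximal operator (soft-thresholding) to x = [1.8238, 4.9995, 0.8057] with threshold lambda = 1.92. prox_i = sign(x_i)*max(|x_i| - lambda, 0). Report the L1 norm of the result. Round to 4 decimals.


Soft-thresholding with lambda = 1.92:
prox(1.8238) = sign(1.8238)*max(|1.8238| - 1.92, 0) = 0.0
prox(4.9995) = sign(4.9995)*max(|4.9995| - 1.92, 0) = 3.0795
prox(0.8057) = sign(0.8057)*max(|0.8057| - 1.92, 0) = 0.0
prox(x) = [0.0, 3.0795, 0.0]
||prox(x)||_1 = 0.0 + 3.0795 + 0.0 = 3.0795


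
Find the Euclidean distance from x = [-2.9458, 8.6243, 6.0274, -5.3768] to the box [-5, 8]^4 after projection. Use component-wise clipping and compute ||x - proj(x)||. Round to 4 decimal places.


Project each component onto [-5, 8].
clip(-2.9458) = -2.9458, clip(8.6243) = 8.0, clip(6.0274) = 6.0274, clip(-5.3768) = -5.0
Projection = [-2.9458, 8.0, 6.0274, -5.0]
Squared diffs: [0.0, 0.3898, 0.0, 0.142]
Distance = sqrt(0.5318) = 0.7292


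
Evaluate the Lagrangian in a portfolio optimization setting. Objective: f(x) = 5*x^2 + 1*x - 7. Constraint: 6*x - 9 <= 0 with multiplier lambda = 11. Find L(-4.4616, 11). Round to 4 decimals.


Step 1: Evaluate f(x).
f(-4.4616) = 5*(-4.4616)^2 + 1*(-4.4616) - 7 = 88.0678
Step 2: Evaluate g(x).
g(-4.4616) = 6*-4.4616 - 9 = -35.7696
Step 3: Compute Lagrangian.
L = 88.0678 + 11*-35.7696 = -305.3978


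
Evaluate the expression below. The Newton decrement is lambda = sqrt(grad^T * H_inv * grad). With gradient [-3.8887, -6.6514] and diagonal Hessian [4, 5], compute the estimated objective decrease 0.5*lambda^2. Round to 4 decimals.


Step 1: H is diagonal, so H^(-1) * g = [-0.9722, -1.3303].
Step 2: g^T H^(-1) g = sum_i g_i^2 / H_ii
  = (-3.8887)^2/4 + (-6.6514)^2/5
  = 3.7805 + 8.8482 = 12.6287
Step 3: Objective decrease = 0.5 * g^T H^(-1) g = 6.3144


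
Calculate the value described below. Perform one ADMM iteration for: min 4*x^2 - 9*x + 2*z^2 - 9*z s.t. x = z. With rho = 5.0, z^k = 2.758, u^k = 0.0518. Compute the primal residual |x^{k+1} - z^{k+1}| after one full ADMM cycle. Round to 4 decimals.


ADMM iteration with rho = 5.0, z^k = 2.758, u^k = 0.0518
Step 1: x-update.
Minimize 4*x^2 - 9*x + (5.0/2)*(x - 2.758 + 0.0518)^2
FOC: (2*4 + 5.0)*x = 9 + 5.0*(2.758 - 0.0518)
x^{k+1} = 1.7332
Step 2: z-update.
Minimize 2*z^2 - 9*z + (5.0/2)*(1.7332 - z + 0.0518)^2
FOC: (2*2 + 5.0)*z = 9 + 5.0*(1.7332 + 0.0518)
z^{k+1} = 1.9916
Step 3: u-update.
u^{k+1} = 0.0518 + 1.7332 - 1.9916 = -0.2067
Step 4: Primal residual = |1.7332 - 1.9916| = 0.2585


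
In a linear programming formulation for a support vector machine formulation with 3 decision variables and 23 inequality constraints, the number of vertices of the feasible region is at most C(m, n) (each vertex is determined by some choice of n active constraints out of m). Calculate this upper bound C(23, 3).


Each vertex corresponds to some choice of n active constraints out of m, so the number of vertices is at most C(m, n) = m! / (n!(m-n)!).
m = 23, n = 3
Numerator: 23 * 22 * 21
Denominator: 3! = 6
C(23, 3) = 1771


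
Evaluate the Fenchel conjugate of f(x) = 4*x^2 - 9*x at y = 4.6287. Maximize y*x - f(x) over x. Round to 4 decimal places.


f*(y) = sup_x {y*x - a*x^2 - b*x} = sup_x {(y-b)*x - a*x^2}
FOC: (y - b) - 2a*x = 0 => x* = (y - b)/(2a)
x* = (4.6287 + 9)/(2*4) = 1.7036
f*(4.6287) = (y-b)^2/(4a) = (4.6287 + 9)^2/(4*4)
= 185.7415/16 = 11.6088


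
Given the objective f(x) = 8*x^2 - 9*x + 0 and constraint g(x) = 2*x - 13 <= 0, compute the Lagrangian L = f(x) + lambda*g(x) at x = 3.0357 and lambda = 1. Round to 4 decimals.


Step 1: Evaluate f(x).
f(3.0357) = 8*3.0357^2 - 9*3.0357 + 0 = 46.4025
Step 2: Evaluate g(x).
g(3.0357) = 2*3.0357 - 13 = -6.9286
Step 3: Compute Lagrangian.
L = 46.4025 + 1*-6.9286 = 39.4739


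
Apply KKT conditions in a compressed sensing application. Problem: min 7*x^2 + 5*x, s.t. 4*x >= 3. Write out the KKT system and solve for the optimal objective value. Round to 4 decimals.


Step 1: Try lambda = 0 (constraint inactive).
x_unc = -5/(2*7) = -0.3571
Check: 4*-0.3571 = -1.4284 < 3 -- violated!
Step 2: Constraint must be active: 4*x = 3
x* = 3/4 = 0.75
lambda = (2*7*0.75 + 5)/4 = 3.875
Step 3: Compute optimal value.
f(x*) = 7*0.75^2 + 5*0.75 = 7.6875


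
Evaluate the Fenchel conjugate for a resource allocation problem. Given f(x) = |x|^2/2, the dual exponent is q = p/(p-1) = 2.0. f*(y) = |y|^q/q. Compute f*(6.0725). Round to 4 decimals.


The conjugate exponent q satisfies 1/p + 1/q = 1.
p = 2, so q = 2/(2 - 1) = 2.0
|y|^q = 6.0725^2.0 = 36.8753
f*(6.0725) = 36.8753 / 2.0 = 18.4376


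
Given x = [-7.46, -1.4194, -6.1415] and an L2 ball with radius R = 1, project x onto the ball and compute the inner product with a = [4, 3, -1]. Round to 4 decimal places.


Step 1: Compute ||x|| (intermediates to 6 decimals).
||x|| = sqrt((-7.46)^2 + (-1.4194)^2 + (-6.1415)^2) = 9.76649
Step 2: Project.
Since ||x|| > R, scale = R/||x|| = 1/9.76649 = 0.102391, proj(x) = scale * x
proj(x) = [-0.763837, -0.145334, -0.628834]
Step 3: Dot product.
a^T * proj(x) = 4*(-0.763837) + 3*(-0.145334) - 1*(-0.628834) = -2.8625


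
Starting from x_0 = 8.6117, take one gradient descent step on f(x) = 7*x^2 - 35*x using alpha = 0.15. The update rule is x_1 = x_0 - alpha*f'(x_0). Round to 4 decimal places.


We compute the gradient at x_0 and apply the update.
f'(x) = 14*x - 35
f'(8.6117) = 14*8.6117 - 35 = 85.5638
x_1 = 8.6117 - 0.15*85.5638 = -4.2229


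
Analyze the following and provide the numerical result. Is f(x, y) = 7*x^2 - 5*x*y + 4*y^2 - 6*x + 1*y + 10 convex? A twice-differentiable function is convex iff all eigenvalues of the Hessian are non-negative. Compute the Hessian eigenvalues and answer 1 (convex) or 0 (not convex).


The Hessian of f(x,y) = 7*x^2 - 5*x*y + 4*y^2 - 6*x + 1*y + 10 is:
H = [[14, -5], [-5, 8]]
Trace = 14 + 8 = 22
Determinant = 14*8 - (-5)^2 = 87
Discriminant = (22)^2 - 4*87 = 136.0
Eigenvalues: lambda_1 = 5.169, lambda_2 = 16.831
The function is convex.

1


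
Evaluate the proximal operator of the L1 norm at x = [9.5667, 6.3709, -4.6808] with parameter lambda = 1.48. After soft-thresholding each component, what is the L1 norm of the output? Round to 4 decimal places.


Soft-thresholding with lambda = 1.48:
prox(9.5667) = sign(9.5667)*max(|9.5667| - 1.48, 0) = 8.0867
prox(6.3709) = sign(6.3709)*max(|6.3709| - 1.48, 0) = 4.8909
prox(-4.6808) = sign(-4.6808)*max(|-4.6808| - 1.48, 0) = -3.2008
prox(x) = [8.0867, 4.8909, -3.2008]
||prox(x)||_1 = 8.0867 + 4.8909 + 3.2008 = 16.1784


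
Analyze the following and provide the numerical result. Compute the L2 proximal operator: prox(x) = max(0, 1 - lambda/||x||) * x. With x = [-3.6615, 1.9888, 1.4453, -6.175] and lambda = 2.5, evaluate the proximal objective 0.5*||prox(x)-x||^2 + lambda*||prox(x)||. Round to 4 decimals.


Step 1: Compute ||x||.
||x|| = 7.5882
Step 2: Compute scaling factor.
scale = max(0, 1 - 2.5/7.5882) = 0.6705
Step 3: prox(x) = [-2.4552, 1.3336, 0.9691, -4.1406]
||prox(x)|| = 5.0882
Step 4: Proximal objective.
0.5*||prox-x||^2 = 3.125
lambda*||prox|| = 12.7205
Total = 15.8456


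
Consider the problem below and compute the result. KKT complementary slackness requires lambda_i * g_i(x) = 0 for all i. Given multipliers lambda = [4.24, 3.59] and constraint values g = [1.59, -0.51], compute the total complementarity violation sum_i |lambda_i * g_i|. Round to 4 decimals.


KKT complementary slackness check:
lambda_1 * g_1 = 4.24 * 1.59 = 6.7416
lambda_2 * g_2 = 3.59 * -0.51 = -1.8309
Total violation = 6.7416 + 1.8309 = 8.5725


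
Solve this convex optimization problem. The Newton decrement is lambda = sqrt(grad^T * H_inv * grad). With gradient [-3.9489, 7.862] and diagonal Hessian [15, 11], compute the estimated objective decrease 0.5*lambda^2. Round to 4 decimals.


Step 1: H is diagonal, so H^(-1) * g = [-0.2633, 0.7147].
Step 2: g^T H^(-1) g = sum_i g_i^2 / H_ii
  = (-3.9489)^2/15 + (7.862)^2/11
  = 1.0396 + 5.6192 = 6.6588
Step 3: Objective decrease = 0.5 * g^T H^(-1) g = 3.3294


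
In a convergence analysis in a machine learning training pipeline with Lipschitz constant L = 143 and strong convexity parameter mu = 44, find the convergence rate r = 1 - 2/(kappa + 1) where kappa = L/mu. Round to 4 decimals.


Step 1: Compute the condition number.
kappa = L/mu = 143/44 = 3.25
Step 2: Compute the convergence rate.
r = 1 - 2/(kappa + 1) = 1 - 2*mu/(L + mu) = (L - mu)/(L + mu) = 99/187 = 0.5294


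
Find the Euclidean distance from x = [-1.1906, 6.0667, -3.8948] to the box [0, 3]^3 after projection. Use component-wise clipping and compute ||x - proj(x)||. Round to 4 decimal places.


Project each component onto [0, 3].
clip(-1.1906) = 0.0, clip(6.0667) = 3.0, clip(-3.8948) = 0.0
Projection = [0.0, 3.0, 0.0]
Squared diffs: [1.4175, 9.4046, 15.1695]
Distance = sqrt(25.9916) = 5.0982


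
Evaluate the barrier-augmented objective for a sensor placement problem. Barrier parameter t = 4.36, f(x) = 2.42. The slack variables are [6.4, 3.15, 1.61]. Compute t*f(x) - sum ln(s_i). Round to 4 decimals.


Step 1: Compute log-barrier.
ln values: [1.8563, 1.1474, 0.4762]
phi = -(1.8563 + 1.1474 + 0.4762) = -3.4799
Step 2: Compute augmented objective.
t*f(x) = 4.36*2.42 = 10.5512
Total = 10.5512 - 3.4799 = 7.0713


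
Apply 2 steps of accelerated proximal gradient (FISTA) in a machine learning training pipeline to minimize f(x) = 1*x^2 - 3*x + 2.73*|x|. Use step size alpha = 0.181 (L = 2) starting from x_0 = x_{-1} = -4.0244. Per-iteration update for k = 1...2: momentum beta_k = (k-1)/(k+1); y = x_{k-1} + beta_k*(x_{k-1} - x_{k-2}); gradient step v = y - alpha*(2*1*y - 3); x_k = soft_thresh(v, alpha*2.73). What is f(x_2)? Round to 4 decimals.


FISTA on f(x) = 1*x^2 - 3*x + 2.73*|x|
L = 2, alpha = 0.181
Iteration 1: beta = 0.0, y = -4.0244 + 0.0*(-4.0244 + 4.0244) = -4.0244
  grad(y) = -11.0488, v = y - alpha*grad = -2.0246
  prox(v) = soft_thresh(-2.0246, 0.4941) = -1.5304
Iteration 2: beta = 0.3333, y = -1.5304 + 0.3333*(-1.5304 + 4.0244) = -0.6991
  grad(y) = -4.3982, v = y - alpha*grad = 0.097
  prox(v) = soft_thresh(0.097, 0.4941) = 0.0
f(x_2) = 1*0.0^2 - 3*0.0 + 2.73*|0.0| = 0.0


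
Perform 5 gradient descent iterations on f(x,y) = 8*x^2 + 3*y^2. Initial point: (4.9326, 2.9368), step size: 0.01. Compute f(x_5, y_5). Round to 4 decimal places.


Gradient descent on f(x,y) = 8*x^2 + 3*y^2.
Starting point: (4.9326, 2.9368), alpha = 0.01
Step 1: grad_x = 2*8*4.9326 = 78.9216, grad_y = 2*3*2.9368 = 17.6208
  x_1 = 4.9326 - 0.01*78.9216 = 4.1434
  y_1 = 2.9368 - 0.01*17.6208 = 2.7606
Step 2: grad_x = 2*8*4.1434 = 66.2941, grad_y = 2*3*2.7606 = 16.5636
  x_2 = 4.1434 - 0.01*66.2941 = 3.4804
  y_2 = 2.7606 - 0.01*16.5636 = 2.595
Step 3: grad_x = 2*8*3.4804 = 55.6871, grad_y = 2*3*2.595 = 15.5697
  x_3 = 3.4804 - 0.01*55.6871 = 2.9236
  y_3 = 2.595 - 0.01*15.5697 = 2.4393
Step 4: grad_x = 2*8*2.9236 = 46.7771, grad_y = 2*3*2.4393 = 14.6356
  x_4 = 2.9236 - 0.01*46.7771 = 2.4558
  y_4 = 2.4393 - 0.01*14.6356 = 2.2929
Step 5: grad_x = 2*8*2.4558 = 39.2928, grad_y = 2*3*2.2929 = 13.7574
  x_5 = 2.4558 - 0.01*39.2928 = 2.0629
  y_5 = 2.2929 - 0.01*13.7574 = 2.1553
f(2.0629, 2.1553) = 8*2.0629^2 + 3*2.1553^2 = 47.9799


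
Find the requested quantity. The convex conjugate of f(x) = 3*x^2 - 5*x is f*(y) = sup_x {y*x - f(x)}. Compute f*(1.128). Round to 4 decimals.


f*(y) = sup_x {y*x - a*x^2 - b*x} = sup_x {(y-b)*x - a*x^2}
FOC: (y - b) - 2a*x = 0 => x* = (y - b)/(2a)
x* = (1.128 + 5)/(2*3) = 1.0213
f*(1.128) = (y-b)^2/(4a) = (1.128 + 5)^2/(4*3)
= 37.5524/12 = 3.1294


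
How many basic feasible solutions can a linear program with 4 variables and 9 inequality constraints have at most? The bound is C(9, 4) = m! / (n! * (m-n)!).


Each vertex corresponds to some choice of n active constraints out of m, so the number of vertices is at most C(m, n) = m! / (n!(m-n)!).
m = 9, n = 4
Numerator: 9 * 8 * 7 * 6
Denominator: 4! = 24
C(9, 4) = 126


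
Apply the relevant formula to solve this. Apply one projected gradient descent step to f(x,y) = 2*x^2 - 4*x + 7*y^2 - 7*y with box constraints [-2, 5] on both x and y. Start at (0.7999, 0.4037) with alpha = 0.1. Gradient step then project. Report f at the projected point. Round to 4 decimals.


Step 1: Compute gradient at (0.7999, 0.4037).
grad_x = 2*2*0.7999 - 4 = -0.8004
grad_y = 2*7*0.4037 - 7 = -1.3482
Step 2: Gradient step.
x_raw = 0.7999 - 0.1*-0.8004 = 0.8799
y_raw = 0.4037 - 0.1*-1.3482 = 0.5385
Step 3: Project onto [-2, 5].
x_proj = clip(0.8799) = 0.8799
y_proj = clip(0.5385) = 0.5385
Step 4: Evaluate f.
f(0.8799, 0.5385) = -3.7108


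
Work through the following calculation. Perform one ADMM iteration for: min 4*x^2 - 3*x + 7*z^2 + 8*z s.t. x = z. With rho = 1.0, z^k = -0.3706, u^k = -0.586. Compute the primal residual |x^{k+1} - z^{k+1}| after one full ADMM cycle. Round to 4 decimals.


ADMM iteration with rho = 1.0, z^k = -0.3706, u^k = -0.586
Step 1: x-update.
Minimize 4*x^2 - 3*x + (1.0/2)*(x + 0.3706 - 0.586)^2
FOC: (2*4 + 1.0)*x = 3 + 1.0*(-0.3706 + 0.586)
x^{k+1} = 0.3573
Step 2: z-update.
Minimize 7*z^2 + 8*z + (1.0/2)*(0.3573 - z - 0.586)^2
FOC: (2*7 + 1.0)*z = -8 + 1.0*(0.3573 - 0.586)
z^{k+1} = -0.5486
Step 3: u-update.
u^{k+1} = -0.586 + 0.3573 + 0.5486 = 0.3198
Step 4: Primal residual = |0.3573 + 0.5486| = 0.9058


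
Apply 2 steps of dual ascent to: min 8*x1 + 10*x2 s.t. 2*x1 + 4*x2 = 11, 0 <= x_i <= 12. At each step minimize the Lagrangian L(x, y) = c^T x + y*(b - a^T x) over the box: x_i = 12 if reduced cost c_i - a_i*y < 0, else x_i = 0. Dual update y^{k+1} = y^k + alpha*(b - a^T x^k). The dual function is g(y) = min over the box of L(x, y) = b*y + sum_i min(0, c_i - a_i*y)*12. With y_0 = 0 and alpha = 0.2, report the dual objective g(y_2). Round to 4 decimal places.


Dual ascent for LP: min 8*x1 + 10*x2, 2*x1 + 4*x2 = 11, 0 <= x_i <= 12
Step 1: y^k = 0.0, reduced costs: (8.0, 10.0)
  x^k = (0.0, 0.0), subgradient = b - a^T x = 11.0
  y^{k+1} = 0.0 + 0.2*11.0 = 2.2
Step 2: y^k = 2.2, reduced costs: (3.6, 1.2)
  x^k = (0.0, 0.0), subgradient = b - a^T x = 11.0
  y^{k+1} = 2.2 + 0.2*11.0 = 4.4
Dual objective at y_2 = 4.4: reduced costs (-0.8, -7.6), box minimizer x = (12.0, 12.0)
g(y_2) = b*y + (c1 - a1*y)*x1 + (c2 - a2*y)*x2 = 11*4.4 + (-0.8)*12.0 + (-7.6)*12.0 = 48.4 - 9.6 - 91.2 = -52.4


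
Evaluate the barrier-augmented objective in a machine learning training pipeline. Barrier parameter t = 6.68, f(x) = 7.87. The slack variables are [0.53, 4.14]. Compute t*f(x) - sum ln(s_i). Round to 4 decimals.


Step 1: Compute log-barrier.
ln values: [-0.6349, 1.4207]
phi = -(-0.6349 + 1.4207) = -0.7858
Step 2: Compute augmented objective.
t*f(x) = 6.68*7.87 = 52.5716
Total = 52.5716 - 0.7858 = 51.7858


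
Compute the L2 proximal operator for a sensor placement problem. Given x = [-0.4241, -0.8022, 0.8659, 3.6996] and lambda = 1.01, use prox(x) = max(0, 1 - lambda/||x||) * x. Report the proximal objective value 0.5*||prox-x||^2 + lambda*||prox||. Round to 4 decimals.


Step 1: Compute ||x||.
||x|| = 3.9064
Step 2: Compute scaling factor.
scale = max(0, 1 - 1.01/3.9064) = 0.7415
Step 3: prox(x) = [-0.3144, -0.5948, 0.642, 2.7431]
||prox(x)|| = 2.8964
Step 4: Proximal objective.
0.5*||prox-x||^2 = 0.5101
lambda*||prox|| = 2.9254
Total = 3.4354


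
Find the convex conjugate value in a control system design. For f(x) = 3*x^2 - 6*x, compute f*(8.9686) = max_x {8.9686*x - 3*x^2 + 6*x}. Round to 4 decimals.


f*(y) = sup_x {y*x - a*x^2 - b*x} = sup_x {(y-b)*x - a*x^2}
FOC: (y - b) - 2a*x = 0 => x* = (y - b)/(2a)
x* = (8.9686 + 6)/(2*3) = 2.4948
f*(8.9686) = (y-b)^2/(4a) = (8.9686 + 6)^2/(4*3)
= 224.059/12 = 18.6716


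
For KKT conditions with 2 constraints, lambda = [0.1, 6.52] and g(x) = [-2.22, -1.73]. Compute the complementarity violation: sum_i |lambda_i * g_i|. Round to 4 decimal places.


KKT complementary slackness check:
lambda_1 * g_1 = 0.1 * -2.22 = -0.222
lambda_2 * g_2 = 6.52 * -1.73 = -11.2796
Total violation = 0.222 + 11.2796 = 11.5016


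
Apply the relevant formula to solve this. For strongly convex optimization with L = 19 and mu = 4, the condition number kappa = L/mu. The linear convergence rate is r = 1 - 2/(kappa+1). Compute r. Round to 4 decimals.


Step 1: Compute the condition number.
kappa = L/mu = 19/4 = 4.75
Step 2: Compute the convergence rate.
r = 1 - 2/(kappa + 1) = 1 - 2*mu/(L + mu) = (L - mu)/(L + mu) = 15/23 = 0.6522


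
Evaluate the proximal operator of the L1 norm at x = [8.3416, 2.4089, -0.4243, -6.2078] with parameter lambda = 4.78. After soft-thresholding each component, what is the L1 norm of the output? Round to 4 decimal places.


Soft-thresholding with lambda = 4.78:
prox(8.3416) = sign(8.3416)*max(|8.3416| - 4.78, 0) = 3.5616
prox(2.4089) = sign(2.4089)*max(|2.4089| - 4.78, 0) = 0.0
prox(-0.4243) = sign(-0.4243)*max(|-0.4243| - 4.78, 0) = 0.0
prox(-6.2078) = sign(-6.2078)*max(|-6.2078| - 4.78, 0) = -1.4278
prox(x) = [3.5616, 0.0, 0.0, -1.4278]
||prox(x)||_1 = 3.5616 + 0.0 + 0.0 + 1.4278 = 4.9894


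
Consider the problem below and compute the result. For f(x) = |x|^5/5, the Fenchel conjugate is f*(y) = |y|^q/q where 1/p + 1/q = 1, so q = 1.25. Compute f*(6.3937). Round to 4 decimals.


The conjugate exponent q satisfies 1/p + 1/q = 1.
p = 5, so q = 5/(5 - 1) = 1.25
|y|^q = 6.3937^1.25 = 10.1669
f*(6.3937) = 10.1669 / 1.25 = 8.1336
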